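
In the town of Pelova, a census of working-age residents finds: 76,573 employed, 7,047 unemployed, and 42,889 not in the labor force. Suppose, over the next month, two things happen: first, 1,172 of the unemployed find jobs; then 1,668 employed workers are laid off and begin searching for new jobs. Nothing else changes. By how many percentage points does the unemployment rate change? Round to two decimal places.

Initially, labor force = 76,573 + 7,047 = 83,620, so u = 7,047/83,620 = 8.43%.
After the first change, unemployed falls and employed rises by 1,172; labor force unchanged → E = 77,745, U = 5,875, labor force = 83,620.
After the second change, employed falls and unemployed rises by 1,668; labor force unchanged → E = 76,077, U = 7,543, labor force = 83,620.
New unemployment rate = 7,543 / 83,620 = 9.02%.
Change = 9.02% − 8.43% = +0.59 percentage points.

The unemployment rate changes by +0.59 percentage points.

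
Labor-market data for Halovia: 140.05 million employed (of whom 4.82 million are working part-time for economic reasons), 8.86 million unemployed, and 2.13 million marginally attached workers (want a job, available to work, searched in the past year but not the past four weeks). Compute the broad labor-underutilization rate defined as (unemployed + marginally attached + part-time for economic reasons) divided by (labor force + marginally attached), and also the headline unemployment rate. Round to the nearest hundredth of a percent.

Labor force = 140.05 + 8.86 = 148.91 million.
Numerator = 8.86 + 2.13 + 4.82 = 15.81 million.
Denominator = 148.91 + 2.13 = 151.04 million.
Broad rate = 15.81 / 151.04 = 10.47%.
Headline unemployment rate = 8.86 / 148.91 = 5.95%.

Broad underutilization rate ≈ 10.47%; headline unemployment rate ≈ 5.95%.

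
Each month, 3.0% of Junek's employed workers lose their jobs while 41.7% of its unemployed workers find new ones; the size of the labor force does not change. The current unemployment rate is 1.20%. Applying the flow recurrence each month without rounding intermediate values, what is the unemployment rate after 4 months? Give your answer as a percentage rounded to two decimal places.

Unemployment rate after four months ≈ 6.20%.

With a fixed labor force, u_{t+1} = u_t + s·(1−u_t) − f·u_t = u_t·(1−s−f) + s.
Here 1−s−f = 0.553 and s = 0.030.
u_1 = 0.012000 × 0.553 + 0.030 = 0.036636.
u_2 = 0.036636 × 0.553 + 0.030 = 0.050260.
u_3 = 0.050260 × 0.553 + 0.030 = 0.057794.
u_4 = 0.057794 × 0.553 + 0.030 = 0.061960.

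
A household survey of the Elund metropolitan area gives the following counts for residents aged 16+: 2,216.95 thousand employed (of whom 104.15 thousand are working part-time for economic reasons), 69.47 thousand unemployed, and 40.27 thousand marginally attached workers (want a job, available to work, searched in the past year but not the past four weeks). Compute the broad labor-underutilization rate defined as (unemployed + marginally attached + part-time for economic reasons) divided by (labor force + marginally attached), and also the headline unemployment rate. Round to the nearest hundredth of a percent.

Labor force = 2,216.95 + 69.47 = 2,286.42 thousand.
Numerator = 69.47 + 40.27 + 104.15 = 213.89 thousand.
Denominator = 2,286.42 + 40.27 = 2,326.69 thousand.
Broad rate = 213.89 / 2,326.69 = 9.19%.
Headline unemployment rate = 69.47 / 2,286.42 = 3.04%.

Broad underutilization rate ≈ 9.19%; headline unemployment rate ≈ 3.04%.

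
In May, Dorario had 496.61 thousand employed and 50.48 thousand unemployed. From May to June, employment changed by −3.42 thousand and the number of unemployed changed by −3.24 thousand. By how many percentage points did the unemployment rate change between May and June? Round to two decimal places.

May: labor force = 496.61 + 50.48 = 547.09; u = 50.48/547.09 = 9.23%.
June: labor force = 493.19 + 47.24 = 540.43; u = 47.24/540.43 = 8.74%.
Change = 8.74% − 9.23% = −0.49 pp.

The unemployment rate changed by −0.49 percentage points.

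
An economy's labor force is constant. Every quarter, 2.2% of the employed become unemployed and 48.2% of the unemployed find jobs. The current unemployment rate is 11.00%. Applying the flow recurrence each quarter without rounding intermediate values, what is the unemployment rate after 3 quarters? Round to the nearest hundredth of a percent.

Unemployment rate after three quarters ≈ 5.17%.

With a fixed labor force, u_{t+1} = u_t + s·(1−u_t) − f·u_t = u_t·(1−s−f) + s.
Here 1−s−f = 0.496 and s = 0.022.
u_1 = 0.110000 × 0.496 + 0.022 = 0.076560.
u_2 = 0.076560 × 0.496 + 0.022 = 0.059974.
u_3 = 0.059974 × 0.496 + 0.022 = 0.051747.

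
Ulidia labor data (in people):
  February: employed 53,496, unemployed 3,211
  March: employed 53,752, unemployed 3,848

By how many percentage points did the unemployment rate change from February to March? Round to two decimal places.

February: labor force = 53,496 + 3,211 = 56,707; u = 3,211/56,707 = 5.66%.
March: labor force = 53,752 + 3,848 = 57,600; u = 3,848/57,600 = 6.68%.
Change = 6.68% − 5.66% = +1.02 pp.

The unemployment rate changed by +1.02 percentage points.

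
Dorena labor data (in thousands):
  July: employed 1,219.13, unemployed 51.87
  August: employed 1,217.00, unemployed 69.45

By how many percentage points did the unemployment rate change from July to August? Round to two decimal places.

The unemployment rate changed by +1.32 percentage points.

July: labor force = 1,219.13 + 51.87 = 1,271.00; u = 51.87/1,271.00 = 4.08%.
August: labor force = 1,217.00 + 69.45 = 1,286.45; u = 69.45/1,286.45 = 5.40%.
Change = 5.40% − 4.08% = +1.32 pp.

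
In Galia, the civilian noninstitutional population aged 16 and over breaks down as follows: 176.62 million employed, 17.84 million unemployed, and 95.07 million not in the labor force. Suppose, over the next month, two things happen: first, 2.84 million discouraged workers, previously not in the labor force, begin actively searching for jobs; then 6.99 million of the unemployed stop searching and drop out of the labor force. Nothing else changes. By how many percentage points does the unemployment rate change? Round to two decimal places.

The unemployment rate changes by −1.98 percentage points.

Initially, labor force = 176.62 + 17.84 = 194.46 million, so u = 17.84/194.46 = 9.17%.
After the first change, unemployed and labor force both rise by 2.84 → E = 176.62, U = 20.68, labor force = 197.30 million.
After the second change, unemployed and labor force both fall by 6.99 → E = 176.62, U = 13.69, labor force = 190.31 million.
New unemployment rate = 13.69 / 190.31 = 7.19%.
Change = 7.19% − 9.17% = −1.98 percentage points.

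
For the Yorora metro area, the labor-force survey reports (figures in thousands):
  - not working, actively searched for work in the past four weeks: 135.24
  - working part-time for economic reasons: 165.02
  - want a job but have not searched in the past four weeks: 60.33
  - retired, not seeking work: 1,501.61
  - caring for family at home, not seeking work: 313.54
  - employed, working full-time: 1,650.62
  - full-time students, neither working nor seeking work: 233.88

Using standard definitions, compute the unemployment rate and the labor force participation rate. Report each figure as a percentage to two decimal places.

Unemployment rate ≈ 6.93%; labor force participation rate ≈ 48.05%.

Employed = 165.02 + 1,650.62 = 1,815.64 thousand (anyone who worked, including part-time for economic reasons, counts as employed).
Unemployed = 135.24 thousand.
Labor force = 1,815.64 + 135.24 = 1,950.88 thousand.
Not in labor force = 60.33 + 1,501.61 + 313.54 + 233.88 = 2,109.36 thousand (those not working and not actively searching are outside the labor force — including those who want a job but have given up searching).
Civilian working-age population = 1,950.88 + 2,109.36 = 4,060.24 thousand.
Unemployment rate = 135.24 / 1,950.88 = 6.93%.
Labor force participation rate = 1,950.88 / 4,060.24 = 48.05%.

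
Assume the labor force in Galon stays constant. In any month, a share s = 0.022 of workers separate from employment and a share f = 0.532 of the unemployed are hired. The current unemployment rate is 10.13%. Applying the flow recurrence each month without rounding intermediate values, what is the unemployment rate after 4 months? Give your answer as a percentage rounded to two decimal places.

With a fixed labor force, u_{t+1} = u_t + s·(1−u_t) − f·u_t = u_t·(1−s−f) + s.
Here 1−s−f = 0.446 and s = 0.022.
u_1 = 0.101300 × 0.446 + 0.022 = 0.067180.
u_2 = 0.067180 × 0.446 + 0.022 = 0.051962.
u_3 = 0.051962 × 0.446 + 0.022 = 0.045175.
u_4 = 0.045175 × 0.446 + 0.022 = 0.042148.

Unemployment rate after four months ≈ 4.21%.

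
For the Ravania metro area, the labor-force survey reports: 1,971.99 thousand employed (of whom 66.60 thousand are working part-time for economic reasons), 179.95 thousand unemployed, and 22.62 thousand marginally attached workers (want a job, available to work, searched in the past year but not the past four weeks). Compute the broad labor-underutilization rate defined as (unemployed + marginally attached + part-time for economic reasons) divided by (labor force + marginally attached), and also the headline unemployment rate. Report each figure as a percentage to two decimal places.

Broad underutilization rate ≈ 12.38%; headline unemployment rate ≈ 8.36%.

Labor force = 1,971.99 + 179.95 = 2,151.94 thousand.
Numerator = 179.95 + 22.62 + 66.60 = 269.17 thousand.
Denominator = 2,151.94 + 22.62 = 2,174.56 thousand.
Broad rate = 269.17 / 2,174.56 = 12.38%.
Headline unemployment rate = 179.95 / 2,151.94 = 8.36%.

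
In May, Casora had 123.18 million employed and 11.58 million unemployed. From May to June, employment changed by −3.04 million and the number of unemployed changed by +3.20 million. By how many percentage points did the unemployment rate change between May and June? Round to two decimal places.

The unemployment rate changed by +2.36 percentage points.

May: labor force = 123.18 + 11.58 = 134.76; u = 11.58/134.76 = 8.59%.
June: labor force = 120.14 + 14.78 = 134.92; u = 14.78/134.92 = 10.95%.
Change = 10.95% − 8.59% = +2.36 pp.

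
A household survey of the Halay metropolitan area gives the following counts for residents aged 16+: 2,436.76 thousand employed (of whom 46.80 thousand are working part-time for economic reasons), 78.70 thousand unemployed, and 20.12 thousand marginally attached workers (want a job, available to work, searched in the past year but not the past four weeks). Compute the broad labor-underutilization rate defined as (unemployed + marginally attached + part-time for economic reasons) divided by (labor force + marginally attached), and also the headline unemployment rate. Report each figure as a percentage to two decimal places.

Broad underutilization rate ≈ 5.74%; headline unemployment rate ≈ 3.13%.

Labor force = 2,436.76 + 78.70 = 2,515.46 thousand.
Numerator = 78.70 + 20.12 + 46.80 = 145.62 thousand.
Denominator = 2,515.46 + 20.12 = 2,535.58 thousand.
Broad rate = 145.62 / 2,535.58 = 5.74%.
Headline unemployment rate = 78.70 / 2,515.46 = 3.13%.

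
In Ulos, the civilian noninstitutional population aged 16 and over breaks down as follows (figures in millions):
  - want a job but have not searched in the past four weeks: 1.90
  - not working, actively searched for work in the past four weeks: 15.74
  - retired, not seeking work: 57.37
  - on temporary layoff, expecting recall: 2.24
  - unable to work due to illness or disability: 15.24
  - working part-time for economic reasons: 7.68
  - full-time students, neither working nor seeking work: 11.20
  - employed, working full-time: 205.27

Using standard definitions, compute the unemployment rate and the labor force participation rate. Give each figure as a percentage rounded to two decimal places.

Unemployment rate ≈ 7.79%; labor force participation rate ≈ 72.93%.

Employed = 7.68 + 205.27 = 212.95 million (anyone who worked, including part-time for economic reasons, counts as employed).
Unemployed = 15.74 + 2.24 = 17.98 million (jobless and actively searching, or on temporary layoff).
Labor force = 212.95 + 17.98 = 230.93 million.
Not in labor force = 1.90 + 57.37 + 15.24 + 11.20 = 85.71 million (those not working and not actively searching are outside the labor force — including those who want a job but have given up searching).
Civilian working-age population = 230.93 + 85.71 = 316.64 million.
Unemployment rate = 17.98 / 230.93 = 7.79%.
Labor force participation rate = 230.93 / 316.64 = 72.93%.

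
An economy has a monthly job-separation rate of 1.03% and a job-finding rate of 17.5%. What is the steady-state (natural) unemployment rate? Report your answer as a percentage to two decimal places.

At steady state the flows balance: s·E = f·U, so U/(E+U) = s/(s+f).
u* = 1.03 / (1.03 + 17.5) = 1.03 / 18.53 = 5.56%.

Steady-state unemployment rate ≈ 5.56%.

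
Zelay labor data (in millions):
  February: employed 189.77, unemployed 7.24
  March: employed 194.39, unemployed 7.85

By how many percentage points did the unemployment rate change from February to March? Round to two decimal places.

February: labor force = 189.77 + 7.24 = 197.01; u = 7.24/197.01 = 3.67%.
March: labor force = 194.39 + 7.85 = 202.24; u = 7.85/202.24 = 3.88%.
Change = 3.88% − 3.67% = +0.21 pp.

The unemployment rate changed by +0.21 percentage points.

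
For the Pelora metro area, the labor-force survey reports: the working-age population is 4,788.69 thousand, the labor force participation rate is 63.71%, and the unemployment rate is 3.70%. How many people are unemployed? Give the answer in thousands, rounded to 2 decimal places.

Labor force = 0.6371 × 4,788.69 = 3,050.87 thousand.
Unemployed = 0.0370 × 3,050.87 ≈ 112.88 thousand.

About 112.88 thousand are unemployed.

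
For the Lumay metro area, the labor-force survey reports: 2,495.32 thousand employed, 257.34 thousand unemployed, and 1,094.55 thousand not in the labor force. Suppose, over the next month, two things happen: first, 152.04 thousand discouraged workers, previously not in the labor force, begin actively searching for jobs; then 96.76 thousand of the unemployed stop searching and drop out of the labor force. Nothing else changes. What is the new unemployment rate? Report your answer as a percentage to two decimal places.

New unemployment rate ≈ 11.13%.

Initially, labor force = 2,495.32 + 257.34 = 2,752.66 thousand, so u = 257.34/2,752.66 = 9.35%.
After the first change, unemployed and labor force both rise by 152.04 → E = 2,495.32, U = 409.38, labor force = 2,904.70 thousand.
After the second change, unemployed and labor force both fall by 96.76 → E = 2,495.32, U = 312.62, labor force = 2,807.94 thousand.
New unemployment rate = 312.62 / 2,807.94 = 11.13%.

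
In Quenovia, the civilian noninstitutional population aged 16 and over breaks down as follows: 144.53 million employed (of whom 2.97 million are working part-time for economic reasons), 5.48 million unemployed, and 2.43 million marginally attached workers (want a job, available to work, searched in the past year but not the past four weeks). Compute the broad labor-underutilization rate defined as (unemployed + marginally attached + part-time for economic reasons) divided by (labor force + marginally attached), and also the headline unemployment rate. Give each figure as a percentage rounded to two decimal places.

Broad underutilization rate ≈ 7.14%; headline unemployment rate ≈ 3.65%.

Labor force = 144.53 + 5.48 = 150.01 million.
Numerator = 5.48 + 2.43 + 2.97 = 10.88 million.
Denominator = 150.01 + 2.43 = 152.44 million.
Broad rate = 10.88 / 152.44 = 7.14%.
Headline unemployment rate = 5.48 / 150.01 = 3.65%.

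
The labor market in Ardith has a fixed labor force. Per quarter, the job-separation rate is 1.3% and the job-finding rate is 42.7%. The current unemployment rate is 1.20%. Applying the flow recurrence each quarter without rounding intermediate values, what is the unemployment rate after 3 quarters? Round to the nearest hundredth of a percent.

Unemployment rate after three quarters ≈ 2.65%.

With a fixed labor force, u_{t+1} = u_t + s·(1−u_t) − f·u_t = u_t·(1−s−f) + s.
Here 1−s−f = 0.560 and s = 0.013.
u_1 = 0.012000 × 0.560 + 0.013 = 0.019720.
u_2 = 0.019720 × 0.560 + 0.013 = 0.024043.
u_3 = 0.024043 × 0.560 + 0.013 = 0.026464.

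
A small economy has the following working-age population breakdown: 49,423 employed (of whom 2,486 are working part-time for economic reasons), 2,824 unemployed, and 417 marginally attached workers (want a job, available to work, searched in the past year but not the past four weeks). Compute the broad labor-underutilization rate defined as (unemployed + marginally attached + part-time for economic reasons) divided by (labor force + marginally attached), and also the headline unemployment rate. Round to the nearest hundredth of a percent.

Labor force = 49,423 + 2,824 = 52,247.
Numerator = 2,824 + 417 + 2,486 = 5,727.
Denominator = 52,247 + 417 = 52,664.
Broad rate = 5,727 / 52,664 = 10.87%.
Headline unemployment rate = 2,824 / 52,247 = 5.41%.

Broad underutilization rate ≈ 10.87%; headline unemployment rate ≈ 5.41%.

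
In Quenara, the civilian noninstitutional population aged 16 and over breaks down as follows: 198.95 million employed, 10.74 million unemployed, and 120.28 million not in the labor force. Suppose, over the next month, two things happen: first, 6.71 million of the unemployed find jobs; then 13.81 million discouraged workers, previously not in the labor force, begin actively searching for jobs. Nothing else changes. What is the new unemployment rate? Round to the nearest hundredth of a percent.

New unemployment rate ≈ 7.98%.

Initially, labor force = 198.95 + 10.74 = 209.69 million, so u = 10.74/209.69 = 5.12%.
After the first change, unemployed falls and employed rises by 6.71; labor force unchanged → E = 205.66, U = 4.03, labor force = 209.69 million.
After the second change, unemployed and labor force both rise by 13.81 → E = 205.66, U = 17.84, labor force = 223.50 million.
New unemployment rate = 17.84 / 223.50 = 7.98%.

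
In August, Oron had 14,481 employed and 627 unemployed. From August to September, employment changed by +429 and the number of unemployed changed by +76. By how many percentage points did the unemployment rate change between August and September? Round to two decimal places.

The unemployment rate changed by +0.35 percentage points.

August: labor force = 14,481 + 627 = 15,108; u = 627/15,108 = 4.15%.
September: labor force = 14,910 + 703 = 15,613; u = 703/15,613 = 4.50%.
Change = 4.50% − 4.15% = +0.35 pp.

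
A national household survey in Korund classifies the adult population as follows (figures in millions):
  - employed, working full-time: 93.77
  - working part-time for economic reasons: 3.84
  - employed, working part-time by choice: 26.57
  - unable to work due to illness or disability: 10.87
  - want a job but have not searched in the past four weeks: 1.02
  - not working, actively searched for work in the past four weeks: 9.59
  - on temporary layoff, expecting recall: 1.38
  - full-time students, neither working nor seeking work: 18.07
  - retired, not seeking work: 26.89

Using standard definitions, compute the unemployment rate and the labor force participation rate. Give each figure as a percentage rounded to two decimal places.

Unemployment rate ≈ 8.12%; labor force participation rate ≈ 70.39%.

Employed = 93.77 + 3.84 + 26.57 = 124.18 million (anyone who worked, including part-time for economic reasons, counts as employed).
Unemployed = 9.59 + 1.38 = 10.97 million (jobless and actively searching, or on temporary layoff).
Labor force = 124.18 + 10.97 = 135.15 million.
Not in labor force = 10.87 + 1.02 + 18.07 + 26.89 = 56.85 million (those not working and not actively searching are outside the labor force — including those who want a job but have given up searching).
Civilian working-age population = 135.15 + 56.85 = 192.00 million.
Unemployment rate = 10.97 / 135.15 = 8.12%.
Labor force participation rate = 135.15 / 192.00 = 70.39%.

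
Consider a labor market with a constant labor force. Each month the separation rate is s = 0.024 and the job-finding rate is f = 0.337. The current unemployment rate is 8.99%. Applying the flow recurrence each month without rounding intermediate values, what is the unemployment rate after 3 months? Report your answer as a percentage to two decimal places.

Unemployment rate after three months ≈ 7.26%.

With a fixed labor force, u_{t+1} = u_t + s·(1−u_t) − f·u_t = u_t·(1−s−f) + s.
Here 1−s−f = 0.639 and s = 0.024.
u_1 = 0.089900 × 0.639 + 0.024 = 0.081446.
u_2 = 0.081446 × 0.639 + 0.024 = 0.076044.
u_3 = 0.076044 × 0.639 + 0.024 = 0.072592.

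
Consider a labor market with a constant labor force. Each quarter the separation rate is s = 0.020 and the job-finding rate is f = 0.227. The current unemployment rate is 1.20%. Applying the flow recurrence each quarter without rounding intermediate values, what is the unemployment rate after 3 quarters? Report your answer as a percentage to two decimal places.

Unemployment rate after three quarters ≈ 5.15%.

With a fixed labor force, u_{t+1} = u_t + s·(1−u_t) − f·u_t = u_t·(1−s−f) + s.
Here 1−s−f = 0.753 and s = 0.020.
u_1 = 0.012000 × 0.753 + 0.020 = 0.029036.
u_2 = 0.029036 × 0.753 + 0.020 = 0.041864.
u_3 = 0.041864 × 0.753 + 0.020 = 0.051524.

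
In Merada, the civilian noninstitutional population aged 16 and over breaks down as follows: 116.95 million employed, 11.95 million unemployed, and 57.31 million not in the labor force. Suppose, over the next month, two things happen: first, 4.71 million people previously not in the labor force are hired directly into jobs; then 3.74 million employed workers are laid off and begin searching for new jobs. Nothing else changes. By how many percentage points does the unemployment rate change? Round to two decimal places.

Initially, labor force = 116.95 + 11.95 = 128.90 million, so u = 11.95/128.90 = 9.27%.
After the first change, employed and labor force both rise by 4.71; unemployed unchanged → E = 121.66, U = 11.95, labor force = 133.61 million.
After the second change, employed falls and unemployed rises by 3.74; labor force unchanged → E = 117.92, U = 15.69, labor force = 133.61 million.
New unemployment rate = 15.69 / 133.61 = 11.74%.
Change = 11.74% − 9.27% = +2.47 percentage points.

The unemployment rate changes by +2.47 percentage points.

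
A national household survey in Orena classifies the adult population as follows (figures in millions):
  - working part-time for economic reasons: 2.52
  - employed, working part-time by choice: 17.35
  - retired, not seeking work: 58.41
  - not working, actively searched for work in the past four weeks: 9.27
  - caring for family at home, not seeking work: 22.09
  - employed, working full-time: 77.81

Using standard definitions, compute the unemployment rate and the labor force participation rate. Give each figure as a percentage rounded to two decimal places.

Unemployment rate ≈ 8.67%; labor force participation rate ≈ 57.06%.

Employed = 2.52 + 17.35 + 77.81 = 97.68 million (anyone who worked, including part-time for economic reasons, counts as employed).
Unemployed = 9.27 million.
Labor force = 97.68 + 9.27 = 106.95 million.
Not in labor force = 58.41 + 22.09 = 80.50 million (those not working and not actively searching are outside the labor force).
Civilian working-age population = 106.95 + 80.50 = 187.45 million.
Unemployment rate = 9.27 / 106.95 = 8.67%.
Labor force participation rate = 106.95 / 187.45 = 57.06%.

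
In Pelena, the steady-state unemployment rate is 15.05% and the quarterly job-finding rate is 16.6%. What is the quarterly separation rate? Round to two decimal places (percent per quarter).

From u* = s/(s+f): s = u·f/(1−u).
s = 0.1505 × 16.6 / (1 − 0.1505) = 2.4983 / 0.8495 ≈ 2.94% per quarter.

Separation rate ≈ 2.94% per quarter.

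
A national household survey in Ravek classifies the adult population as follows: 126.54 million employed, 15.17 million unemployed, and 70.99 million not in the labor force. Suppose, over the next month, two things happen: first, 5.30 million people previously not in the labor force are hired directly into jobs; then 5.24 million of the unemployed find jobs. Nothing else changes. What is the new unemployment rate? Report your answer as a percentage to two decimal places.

New unemployment rate ≈ 6.75%.

Initially, labor force = 126.54 + 15.17 = 141.71 million, so u = 15.17/141.71 = 10.70%.
After the first change, employed and labor force both rise by 5.30; unemployed unchanged → E = 131.84, U = 15.17, labor force = 147.01 million.
After the second change, unemployed falls and employed rises by 5.24; labor force unchanged → E = 137.08, U = 9.93, labor force = 147.01 million.
New unemployment rate = 9.93 / 147.01 = 6.75%.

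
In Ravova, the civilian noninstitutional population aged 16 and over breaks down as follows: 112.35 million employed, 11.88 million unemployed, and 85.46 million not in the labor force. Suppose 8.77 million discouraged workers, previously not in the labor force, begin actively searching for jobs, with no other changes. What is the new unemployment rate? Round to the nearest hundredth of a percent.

Initially, labor force = 112.35 + 11.88 = 124.23 million, so u = 11.88/124.23 = 9.56%.
After the change, unemployed and labor force both rise by 8.77 → E = 112.35, U = 20.65, labor force = 133.00 million.
New unemployment rate = 20.65 / 133.00 = 15.53%.

New unemployment rate ≈ 15.53%.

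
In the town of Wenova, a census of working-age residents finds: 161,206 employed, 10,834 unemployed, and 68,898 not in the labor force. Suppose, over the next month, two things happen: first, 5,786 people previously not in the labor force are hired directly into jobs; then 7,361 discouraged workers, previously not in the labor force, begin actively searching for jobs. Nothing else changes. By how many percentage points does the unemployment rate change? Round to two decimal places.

Initially, labor force = 161,206 + 10,834 = 172,040, so u = 10,834/172,040 = 6.30%.
After the first change, employed and labor force both rise by 5,786; unemployed unchanged → E = 166,992, U = 10,834, labor force = 177,826.
After the second change, unemployed and labor force both rise by 7,361 → E = 166,992, U = 18,195, labor force = 185,187.
New unemployment rate = 18,195 / 185,187 = 9.83%.
Change = 9.83% − 6.30% = +3.53 percentage points.

The unemployment rate changes by +3.53 percentage points.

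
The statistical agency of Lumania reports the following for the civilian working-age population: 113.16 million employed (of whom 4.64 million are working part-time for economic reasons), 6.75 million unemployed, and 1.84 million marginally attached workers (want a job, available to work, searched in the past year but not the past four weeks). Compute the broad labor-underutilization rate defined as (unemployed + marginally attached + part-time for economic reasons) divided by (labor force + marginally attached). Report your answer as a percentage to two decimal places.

Broad underutilization rate ≈ 10.87%.

Labor force = 113.16 + 6.75 = 119.91 million.
Numerator = 6.75 + 1.84 + 4.64 = 13.23 million.
Denominator = 119.91 + 1.84 = 121.75 million.
Broad rate = 13.23 / 121.75 = 10.87%.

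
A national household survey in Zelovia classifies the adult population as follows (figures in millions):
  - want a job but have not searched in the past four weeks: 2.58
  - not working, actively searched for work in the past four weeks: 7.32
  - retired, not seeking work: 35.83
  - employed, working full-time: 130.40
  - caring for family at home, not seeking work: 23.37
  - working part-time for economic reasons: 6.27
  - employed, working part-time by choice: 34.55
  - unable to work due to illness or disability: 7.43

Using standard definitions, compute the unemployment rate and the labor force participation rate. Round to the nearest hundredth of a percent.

Employed = 130.40 + 6.27 + 34.55 = 171.22 million (anyone who worked, including part-time for economic reasons, counts as employed).
Unemployed = 7.32 million.
Labor force = 171.22 + 7.32 = 178.54 million.
Not in labor force = 2.58 + 35.83 + 23.37 + 7.43 = 69.21 million (those not working and not actively searching are outside the labor force — including those who want a job but have given up searching).
Civilian working-age population = 178.54 + 69.21 = 247.75 million.
Unemployment rate = 7.32 / 178.54 = 4.10%.
Labor force participation rate = 178.54 / 247.75 = 72.06%.

Unemployment rate ≈ 4.10%; labor force participation rate ≈ 72.06%.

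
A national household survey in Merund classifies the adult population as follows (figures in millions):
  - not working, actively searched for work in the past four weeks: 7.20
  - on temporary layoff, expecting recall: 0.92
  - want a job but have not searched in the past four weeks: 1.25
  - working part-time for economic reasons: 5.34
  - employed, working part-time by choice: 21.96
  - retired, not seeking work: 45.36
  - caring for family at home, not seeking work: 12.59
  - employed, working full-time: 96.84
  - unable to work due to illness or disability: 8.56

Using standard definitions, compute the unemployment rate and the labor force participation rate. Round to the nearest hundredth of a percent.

Unemployment rate ≈ 6.14%; labor force participation rate ≈ 66.12%.

Employed = 5.34 + 21.96 + 96.84 = 124.14 million (anyone who worked, including part-time for economic reasons, counts as employed).
Unemployed = 7.20 + 0.92 = 8.12 million (jobless and actively searching, or on temporary layoff).
Labor force = 124.14 + 8.12 = 132.26 million.
Not in labor force = 1.25 + 45.36 + 12.59 + 8.56 = 67.76 million (those not working and not actively searching are outside the labor force — including those who want a job but have given up searching).
Civilian working-age population = 132.26 + 67.76 = 200.02 million.
Unemployment rate = 8.12 / 132.26 = 6.14%.
Labor force participation rate = 132.26 / 200.02 = 66.12%.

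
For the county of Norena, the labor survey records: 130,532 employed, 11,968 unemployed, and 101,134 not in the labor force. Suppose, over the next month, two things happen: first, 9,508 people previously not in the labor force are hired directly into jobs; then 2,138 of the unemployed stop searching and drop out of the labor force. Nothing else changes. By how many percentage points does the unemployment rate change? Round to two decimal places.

The unemployment rate changes by −1.84 percentage points.

Initially, labor force = 130,532 + 11,968 = 142,500, so u = 11,968/142,500 = 8.40%.
After the first change, employed and labor force both rise by 9,508; unemployed unchanged → E = 140,040, U = 11,968, labor force = 152,008.
After the second change, unemployed and labor force both fall by 2,138 → E = 140,040, U = 9,830, labor force = 149,870.
New unemployment rate = 9,830 / 149,870 = 6.56%.
Change = 6.56% − 8.40% = −1.84 percentage points.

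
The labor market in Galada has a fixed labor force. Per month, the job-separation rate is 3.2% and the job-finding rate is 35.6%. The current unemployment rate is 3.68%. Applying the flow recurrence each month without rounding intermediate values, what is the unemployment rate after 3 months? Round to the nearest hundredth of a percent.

Unemployment rate after three months ≈ 7.20%.

With a fixed labor force, u_{t+1} = u_t + s·(1−u_t) − f·u_t = u_t·(1−s−f) + s.
Here 1−s−f = 0.612 and s = 0.032.
u_1 = 0.036800 × 0.612 + 0.032 = 0.054522.
u_2 = 0.054522 × 0.612 + 0.032 = 0.065367.
u_3 = 0.065367 × 0.612 + 0.032 = 0.072005.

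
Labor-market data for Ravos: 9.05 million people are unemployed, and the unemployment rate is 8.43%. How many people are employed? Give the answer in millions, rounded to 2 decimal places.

Labor force = U / u = 9.05 / 0.0843 ≈ 107.35 million.
Employed = labor force − unemployed = 107.35 − 9.05 = 98.30 million.

About 98.30 million are employed.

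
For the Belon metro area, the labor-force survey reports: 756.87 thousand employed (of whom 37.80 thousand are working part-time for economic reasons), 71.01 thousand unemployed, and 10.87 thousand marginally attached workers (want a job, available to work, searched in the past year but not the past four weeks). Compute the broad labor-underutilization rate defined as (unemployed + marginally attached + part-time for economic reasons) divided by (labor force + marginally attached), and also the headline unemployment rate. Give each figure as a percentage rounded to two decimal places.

Labor force = 756.87 + 71.01 = 827.88 thousand.
Numerator = 71.01 + 10.87 + 37.80 = 119.68 thousand.
Denominator = 827.88 + 10.87 = 838.75 thousand.
Broad rate = 119.68 / 838.75 = 14.27%.
Headline unemployment rate = 71.01 / 827.88 = 8.58%.

Broad underutilization rate ≈ 14.27%; headline unemployment rate ≈ 8.58%.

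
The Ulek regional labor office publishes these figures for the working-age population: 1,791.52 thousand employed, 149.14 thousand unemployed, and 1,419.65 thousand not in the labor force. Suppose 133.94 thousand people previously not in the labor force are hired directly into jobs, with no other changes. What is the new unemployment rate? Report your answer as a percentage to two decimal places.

Initially, labor force = 1,791.52 + 149.14 = 1,940.66 thousand, so u = 149.14/1,940.66 = 7.69%.
After the change, employed and labor force both rise by 133.94; unemployed unchanged → E = 1,925.46, U = 149.14, labor force = 2,074.60 thousand.
New unemployment rate = 149.14 / 2,074.60 = 7.19%.

New unemployment rate ≈ 7.19%.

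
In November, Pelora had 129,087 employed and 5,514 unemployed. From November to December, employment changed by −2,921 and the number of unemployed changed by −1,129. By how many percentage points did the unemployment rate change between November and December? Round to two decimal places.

The unemployment rate changed by −0.74 percentage points.

November: labor force = 129,087 + 5,514 = 134,601; u = 5,514/134,601 = 4.10%.
December: labor force = 126,166 + 4,385 = 130,551; u = 4,385/130,551 = 3.36%.
Change = 3.36% − 4.10% = −0.74 pp.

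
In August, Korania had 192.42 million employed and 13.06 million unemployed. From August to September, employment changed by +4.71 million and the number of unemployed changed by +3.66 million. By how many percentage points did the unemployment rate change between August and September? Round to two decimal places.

The unemployment rate changed by +1.46 percentage points.

August: labor force = 192.42 + 13.06 = 205.48; u = 13.06/205.48 = 6.36%.
September: labor force = 197.13 + 16.72 = 213.85; u = 16.72/213.85 = 7.82%.
Change = 7.82% − 6.36% = +1.46 pp.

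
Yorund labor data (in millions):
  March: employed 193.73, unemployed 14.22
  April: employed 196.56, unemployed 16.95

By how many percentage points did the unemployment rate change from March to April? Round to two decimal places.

The unemployment rate changed by +1.10 percentage points.

March: labor force = 193.73 + 14.22 = 207.95; u = 14.22/207.95 = 6.84%.
April: labor force = 196.56 + 16.95 = 213.51; u = 16.95/213.51 = 7.94%.
Change = 7.94% − 6.84% = +1.10 pp.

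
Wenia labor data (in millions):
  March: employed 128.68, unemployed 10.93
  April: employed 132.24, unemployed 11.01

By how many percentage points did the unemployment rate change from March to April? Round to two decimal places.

The unemployment rate changed by −0.14 percentage points.

March: labor force = 128.68 + 10.93 = 139.61; u = 10.93/139.61 = 7.83%.
April: labor force = 132.24 + 11.01 = 143.25; u = 11.01/143.25 = 7.69%.
Change = 7.69% − 7.83% = −0.14 pp.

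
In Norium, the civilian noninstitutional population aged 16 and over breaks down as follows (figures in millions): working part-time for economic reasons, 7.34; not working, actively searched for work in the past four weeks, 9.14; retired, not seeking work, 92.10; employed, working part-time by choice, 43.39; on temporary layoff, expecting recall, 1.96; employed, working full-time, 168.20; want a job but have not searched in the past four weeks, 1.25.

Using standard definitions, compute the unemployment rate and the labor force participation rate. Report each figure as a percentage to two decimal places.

Employed = 7.34 + 43.39 + 168.20 = 218.93 million (anyone who worked, including part-time for economic reasons, counts as employed).
Unemployed = 9.14 + 1.96 = 11.10 million (jobless and actively searching, or on temporary layoff).
Labor force = 218.93 + 11.10 = 230.03 million.
Not in labor force = 92.10 + 1.25 = 93.35 million (those not working and not actively searching are outside the labor force — including those who want a job but have given up searching).
Civilian working-age population = 230.03 + 93.35 = 323.38 million.
Unemployment rate = 11.10 / 230.03 = 4.83%.
Labor force participation rate = 230.03 / 323.38 = 71.13%.

Unemployment rate ≈ 4.83%; labor force participation rate ≈ 71.13%.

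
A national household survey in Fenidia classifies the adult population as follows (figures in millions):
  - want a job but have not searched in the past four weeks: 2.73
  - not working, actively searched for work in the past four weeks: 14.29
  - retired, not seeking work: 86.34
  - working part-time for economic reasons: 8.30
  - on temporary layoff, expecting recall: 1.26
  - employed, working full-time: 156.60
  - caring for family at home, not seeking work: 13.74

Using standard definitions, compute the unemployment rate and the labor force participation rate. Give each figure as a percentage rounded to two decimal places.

Unemployment rate ≈ 8.62%; labor force participation rate ≈ 63.70%.

Employed = 8.30 + 156.60 = 164.90 million (anyone who worked, including part-time for economic reasons, counts as employed).
Unemployed = 14.29 + 1.26 = 15.55 million (jobless and actively searching, or on temporary layoff).
Labor force = 164.90 + 15.55 = 180.45 million.
Not in labor force = 2.73 + 86.34 + 13.74 = 102.81 million (those not working and not actively searching are outside the labor force — including those who want a job but have given up searching).
Civilian working-age population = 180.45 + 102.81 = 283.26 million.
Unemployment rate = 15.55 / 180.45 = 8.62%.
Labor force participation rate = 180.45 / 283.26 = 63.70%.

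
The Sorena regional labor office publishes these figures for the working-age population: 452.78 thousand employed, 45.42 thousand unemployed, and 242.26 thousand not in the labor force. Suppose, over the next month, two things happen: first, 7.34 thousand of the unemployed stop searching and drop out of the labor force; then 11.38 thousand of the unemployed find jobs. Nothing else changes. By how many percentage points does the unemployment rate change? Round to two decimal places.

The unemployment rate changes by −3.68 percentage points.

Initially, labor force = 452.78 + 45.42 = 498.20 thousand, so u = 45.42/498.20 = 9.12%.
After the first change, unemployed and labor force both fall by 7.34 → E = 452.78, U = 38.08, labor force = 490.86 thousand.
After the second change, unemployed falls and employed rises by 11.38; labor force unchanged → E = 464.16, U = 26.70, labor force = 490.86 thousand.
New unemployment rate = 26.70 / 490.86 = 5.44%.
Change = 5.44% − 9.12% = −3.68 percentage points.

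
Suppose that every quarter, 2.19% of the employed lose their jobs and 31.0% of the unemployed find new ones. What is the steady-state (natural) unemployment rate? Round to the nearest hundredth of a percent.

Steady-state unemployment rate ≈ 6.60%.

At steady state the flows balance: s·E = f·U, so U/(E+U) = s/(s+f).
u* = 2.19 / (2.19 + 31.0) = 2.19 / 33.19 = 6.60%.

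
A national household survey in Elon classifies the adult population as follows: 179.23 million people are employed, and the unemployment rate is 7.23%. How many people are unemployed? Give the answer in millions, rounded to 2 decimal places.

About 13.97 million are unemployed.

Let U be the number unemployed. The labor force is E + U, and U/(E+U) = 0.0723.
So U = 0.0723 × 179.23 / (1 − 0.0723) = 12.9583 / 0.9277 ≈ 13.97 million.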